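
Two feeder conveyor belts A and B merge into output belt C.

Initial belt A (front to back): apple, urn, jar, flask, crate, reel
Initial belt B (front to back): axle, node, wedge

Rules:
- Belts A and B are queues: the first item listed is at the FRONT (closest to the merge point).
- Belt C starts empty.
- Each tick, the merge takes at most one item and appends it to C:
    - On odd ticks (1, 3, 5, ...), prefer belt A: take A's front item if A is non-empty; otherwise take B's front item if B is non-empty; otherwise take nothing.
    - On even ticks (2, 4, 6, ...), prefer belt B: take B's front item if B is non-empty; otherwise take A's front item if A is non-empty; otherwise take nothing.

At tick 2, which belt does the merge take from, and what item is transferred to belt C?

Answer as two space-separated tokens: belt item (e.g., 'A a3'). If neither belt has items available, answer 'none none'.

Answer: B axle

Derivation:
Tick 1: prefer A, take apple from A; A=[urn,jar,flask,crate,reel] B=[axle,node,wedge] C=[apple]
Tick 2: prefer B, take axle from B; A=[urn,jar,flask,crate,reel] B=[node,wedge] C=[apple,axle]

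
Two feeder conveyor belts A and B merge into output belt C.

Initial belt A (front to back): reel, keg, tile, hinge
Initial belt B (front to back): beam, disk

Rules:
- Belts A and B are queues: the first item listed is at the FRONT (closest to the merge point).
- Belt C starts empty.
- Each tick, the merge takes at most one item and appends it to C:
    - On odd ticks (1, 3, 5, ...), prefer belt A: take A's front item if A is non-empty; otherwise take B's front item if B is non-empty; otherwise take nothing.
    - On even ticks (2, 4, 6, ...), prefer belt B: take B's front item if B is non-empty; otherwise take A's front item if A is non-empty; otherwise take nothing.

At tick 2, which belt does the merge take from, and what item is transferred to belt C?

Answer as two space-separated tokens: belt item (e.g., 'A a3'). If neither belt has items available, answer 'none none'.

Tick 1: prefer A, take reel from A; A=[keg,tile,hinge] B=[beam,disk] C=[reel]
Tick 2: prefer B, take beam from B; A=[keg,tile,hinge] B=[disk] C=[reel,beam]

Answer: B beam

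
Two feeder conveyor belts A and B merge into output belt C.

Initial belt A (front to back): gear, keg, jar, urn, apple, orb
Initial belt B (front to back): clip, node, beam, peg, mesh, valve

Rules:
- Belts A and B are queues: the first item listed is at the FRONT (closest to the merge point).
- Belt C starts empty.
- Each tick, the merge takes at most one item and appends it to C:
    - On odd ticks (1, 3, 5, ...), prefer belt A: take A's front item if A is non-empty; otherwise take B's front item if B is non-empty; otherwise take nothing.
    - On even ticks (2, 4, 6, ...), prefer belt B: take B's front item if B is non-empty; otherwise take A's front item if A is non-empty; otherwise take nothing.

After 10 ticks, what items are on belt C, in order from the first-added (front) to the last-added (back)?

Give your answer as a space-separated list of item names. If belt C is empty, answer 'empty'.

Tick 1: prefer A, take gear from A; A=[keg,jar,urn,apple,orb] B=[clip,node,beam,peg,mesh,valve] C=[gear]
Tick 2: prefer B, take clip from B; A=[keg,jar,urn,apple,orb] B=[node,beam,peg,mesh,valve] C=[gear,clip]
Tick 3: prefer A, take keg from A; A=[jar,urn,apple,orb] B=[node,beam,peg,mesh,valve] C=[gear,clip,keg]
Tick 4: prefer B, take node from B; A=[jar,urn,apple,orb] B=[beam,peg,mesh,valve] C=[gear,clip,keg,node]
Tick 5: prefer A, take jar from A; A=[urn,apple,orb] B=[beam,peg,mesh,valve] C=[gear,clip,keg,node,jar]
Tick 6: prefer B, take beam from B; A=[urn,apple,orb] B=[peg,mesh,valve] C=[gear,clip,keg,node,jar,beam]
Tick 7: prefer A, take urn from A; A=[apple,orb] B=[peg,mesh,valve] C=[gear,clip,keg,node,jar,beam,urn]
Tick 8: prefer B, take peg from B; A=[apple,orb] B=[mesh,valve] C=[gear,clip,keg,node,jar,beam,urn,peg]
Tick 9: prefer A, take apple from A; A=[orb] B=[mesh,valve] C=[gear,clip,keg,node,jar,beam,urn,peg,apple]
Tick 10: prefer B, take mesh from B; A=[orb] B=[valve] C=[gear,clip,keg,node,jar,beam,urn,peg,apple,mesh]

Answer: gear clip keg node jar beam urn peg apple mesh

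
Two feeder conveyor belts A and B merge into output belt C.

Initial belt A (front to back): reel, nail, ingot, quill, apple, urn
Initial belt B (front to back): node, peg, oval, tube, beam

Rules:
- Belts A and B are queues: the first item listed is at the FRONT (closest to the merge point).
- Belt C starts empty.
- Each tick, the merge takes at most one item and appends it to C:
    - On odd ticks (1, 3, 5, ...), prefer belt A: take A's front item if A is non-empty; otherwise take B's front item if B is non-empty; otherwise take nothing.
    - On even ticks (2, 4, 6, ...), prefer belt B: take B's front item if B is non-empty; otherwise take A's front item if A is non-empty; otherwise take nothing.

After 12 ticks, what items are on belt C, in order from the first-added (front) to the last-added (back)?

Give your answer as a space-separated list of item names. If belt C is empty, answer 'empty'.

Answer: reel node nail peg ingot oval quill tube apple beam urn

Derivation:
Tick 1: prefer A, take reel from A; A=[nail,ingot,quill,apple,urn] B=[node,peg,oval,tube,beam] C=[reel]
Tick 2: prefer B, take node from B; A=[nail,ingot,quill,apple,urn] B=[peg,oval,tube,beam] C=[reel,node]
Tick 3: prefer A, take nail from A; A=[ingot,quill,apple,urn] B=[peg,oval,tube,beam] C=[reel,node,nail]
Tick 4: prefer B, take peg from B; A=[ingot,quill,apple,urn] B=[oval,tube,beam] C=[reel,node,nail,peg]
Tick 5: prefer A, take ingot from A; A=[quill,apple,urn] B=[oval,tube,beam] C=[reel,node,nail,peg,ingot]
Tick 6: prefer B, take oval from B; A=[quill,apple,urn] B=[tube,beam] C=[reel,node,nail,peg,ingot,oval]
Tick 7: prefer A, take quill from A; A=[apple,urn] B=[tube,beam] C=[reel,node,nail,peg,ingot,oval,quill]
Tick 8: prefer B, take tube from B; A=[apple,urn] B=[beam] C=[reel,node,nail,peg,ingot,oval,quill,tube]
Tick 9: prefer A, take apple from A; A=[urn] B=[beam] C=[reel,node,nail,peg,ingot,oval,quill,tube,apple]
Tick 10: prefer B, take beam from B; A=[urn] B=[-] C=[reel,node,nail,peg,ingot,oval,quill,tube,apple,beam]
Tick 11: prefer A, take urn from A; A=[-] B=[-] C=[reel,node,nail,peg,ingot,oval,quill,tube,apple,beam,urn]
Tick 12: prefer B, both empty, nothing taken; A=[-] B=[-] C=[reel,node,nail,peg,ingot,oval,quill,tube,apple,beam,urn]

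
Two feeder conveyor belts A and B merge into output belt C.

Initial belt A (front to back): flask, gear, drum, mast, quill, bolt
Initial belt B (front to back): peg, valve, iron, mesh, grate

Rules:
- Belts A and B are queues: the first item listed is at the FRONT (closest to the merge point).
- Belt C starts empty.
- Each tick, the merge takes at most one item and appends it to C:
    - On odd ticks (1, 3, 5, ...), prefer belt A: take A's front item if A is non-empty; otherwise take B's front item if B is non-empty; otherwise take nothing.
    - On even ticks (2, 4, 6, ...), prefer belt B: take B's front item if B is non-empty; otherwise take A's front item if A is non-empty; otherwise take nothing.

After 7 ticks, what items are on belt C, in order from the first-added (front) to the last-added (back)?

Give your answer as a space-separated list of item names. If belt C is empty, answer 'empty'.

Tick 1: prefer A, take flask from A; A=[gear,drum,mast,quill,bolt] B=[peg,valve,iron,mesh,grate] C=[flask]
Tick 2: prefer B, take peg from B; A=[gear,drum,mast,quill,bolt] B=[valve,iron,mesh,grate] C=[flask,peg]
Tick 3: prefer A, take gear from A; A=[drum,mast,quill,bolt] B=[valve,iron,mesh,grate] C=[flask,peg,gear]
Tick 4: prefer B, take valve from B; A=[drum,mast,quill,bolt] B=[iron,mesh,grate] C=[flask,peg,gear,valve]
Tick 5: prefer A, take drum from A; A=[mast,quill,bolt] B=[iron,mesh,grate] C=[flask,peg,gear,valve,drum]
Tick 6: prefer B, take iron from B; A=[mast,quill,bolt] B=[mesh,grate] C=[flask,peg,gear,valve,drum,iron]
Tick 7: prefer A, take mast from A; A=[quill,bolt] B=[mesh,grate] C=[flask,peg,gear,valve,drum,iron,mast]

Answer: flask peg gear valve drum iron mast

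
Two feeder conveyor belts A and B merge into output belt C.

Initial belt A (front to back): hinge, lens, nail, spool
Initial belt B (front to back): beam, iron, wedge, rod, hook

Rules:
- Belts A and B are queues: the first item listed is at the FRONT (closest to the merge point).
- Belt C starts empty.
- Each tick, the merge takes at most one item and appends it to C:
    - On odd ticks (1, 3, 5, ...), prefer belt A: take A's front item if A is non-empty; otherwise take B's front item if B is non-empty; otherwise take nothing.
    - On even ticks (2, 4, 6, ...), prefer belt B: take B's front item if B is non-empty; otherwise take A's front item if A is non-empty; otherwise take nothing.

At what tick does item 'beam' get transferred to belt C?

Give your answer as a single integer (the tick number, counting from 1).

Tick 1: prefer A, take hinge from A; A=[lens,nail,spool] B=[beam,iron,wedge,rod,hook] C=[hinge]
Tick 2: prefer B, take beam from B; A=[lens,nail,spool] B=[iron,wedge,rod,hook] C=[hinge,beam]

Answer: 2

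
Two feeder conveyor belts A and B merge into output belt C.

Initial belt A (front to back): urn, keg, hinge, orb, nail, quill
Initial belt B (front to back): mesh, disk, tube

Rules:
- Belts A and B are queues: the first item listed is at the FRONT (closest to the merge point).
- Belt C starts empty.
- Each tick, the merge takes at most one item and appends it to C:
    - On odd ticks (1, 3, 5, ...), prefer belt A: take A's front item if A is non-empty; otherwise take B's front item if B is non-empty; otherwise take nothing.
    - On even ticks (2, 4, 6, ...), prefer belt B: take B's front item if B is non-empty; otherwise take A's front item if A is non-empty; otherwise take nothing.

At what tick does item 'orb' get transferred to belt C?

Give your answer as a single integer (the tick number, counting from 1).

Answer: 7

Derivation:
Tick 1: prefer A, take urn from A; A=[keg,hinge,orb,nail,quill] B=[mesh,disk,tube] C=[urn]
Tick 2: prefer B, take mesh from B; A=[keg,hinge,orb,nail,quill] B=[disk,tube] C=[urn,mesh]
Tick 3: prefer A, take keg from A; A=[hinge,orb,nail,quill] B=[disk,tube] C=[urn,mesh,keg]
Tick 4: prefer B, take disk from B; A=[hinge,orb,nail,quill] B=[tube] C=[urn,mesh,keg,disk]
Tick 5: prefer A, take hinge from A; A=[orb,nail,quill] B=[tube] C=[urn,mesh,keg,disk,hinge]
Tick 6: prefer B, take tube from B; A=[orb,nail,quill] B=[-] C=[urn,mesh,keg,disk,hinge,tube]
Tick 7: prefer A, take orb from A; A=[nail,quill] B=[-] C=[urn,mesh,keg,disk,hinge,tube,orb]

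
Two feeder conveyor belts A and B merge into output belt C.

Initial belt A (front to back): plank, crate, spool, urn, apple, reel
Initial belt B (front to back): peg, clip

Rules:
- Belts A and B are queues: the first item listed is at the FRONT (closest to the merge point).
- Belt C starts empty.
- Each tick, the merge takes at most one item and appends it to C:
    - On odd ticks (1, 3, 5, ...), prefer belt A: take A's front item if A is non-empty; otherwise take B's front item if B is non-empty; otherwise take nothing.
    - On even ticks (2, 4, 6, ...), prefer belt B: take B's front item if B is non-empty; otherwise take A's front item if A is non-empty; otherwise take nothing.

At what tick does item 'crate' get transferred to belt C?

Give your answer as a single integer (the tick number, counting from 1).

Answer: 3

Derivation:
Tick 1: prefer A, take plank from A; A=[crate,spool,urn,apple,reel] B=[peg,clip] C=[plank]
Tick 2: prefer B, take peg from B; A=[crate,spool,urn,apple,reel] B=[clip] C=[plank,peg]
Tick 3: prefer A, take crate from A; A=[spool,urn,apple,reel] B=[clip] C=[plank,peg,crate]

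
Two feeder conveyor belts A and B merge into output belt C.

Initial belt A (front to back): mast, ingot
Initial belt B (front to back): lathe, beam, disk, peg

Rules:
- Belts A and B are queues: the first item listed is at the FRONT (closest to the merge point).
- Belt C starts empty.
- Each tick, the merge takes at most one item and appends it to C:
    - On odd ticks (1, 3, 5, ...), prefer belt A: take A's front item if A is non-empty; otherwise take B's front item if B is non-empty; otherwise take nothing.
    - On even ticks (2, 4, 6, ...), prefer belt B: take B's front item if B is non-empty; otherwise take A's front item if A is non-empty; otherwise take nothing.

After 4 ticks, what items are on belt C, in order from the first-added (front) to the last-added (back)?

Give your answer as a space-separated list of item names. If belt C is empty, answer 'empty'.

Tick 1: prefer A, take mast from A; A=[ingot] B=[lathe,beam,disk,peg] C=[mast]
Tick 2: prefer B, take lathe from B; A=[ingot] B=[beam,disk,peg] C=[mast,lathe]
Tick 3: prefer A, take ingot from A; A=[-] B=[beam,disk,peg] C=[mast,lathe,ingot]
Tick 4: prefer B, take beam from B; A=[-] B=[disk,peg] C=[mast,lathe,ingot,beam]

Answer: mast lathe ingot beam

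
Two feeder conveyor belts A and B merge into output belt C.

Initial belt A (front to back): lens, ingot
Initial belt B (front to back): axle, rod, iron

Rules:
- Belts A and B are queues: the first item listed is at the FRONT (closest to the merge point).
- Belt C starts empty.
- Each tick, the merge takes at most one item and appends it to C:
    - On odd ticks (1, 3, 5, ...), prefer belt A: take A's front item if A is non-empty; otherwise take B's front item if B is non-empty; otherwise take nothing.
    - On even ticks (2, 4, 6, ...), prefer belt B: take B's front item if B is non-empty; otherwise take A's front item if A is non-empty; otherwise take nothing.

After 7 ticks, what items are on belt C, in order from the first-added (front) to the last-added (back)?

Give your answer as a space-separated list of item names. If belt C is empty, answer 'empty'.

Tick 1: prefer A, take lens from A; A=[ingot] B=[axle,rod,iron] C=[lens]
Tick 2: prefer B, take axle from B; A=[ingot] B=[rod,iron] C=[lens,axle]
Tick 3: prefer A, take ingot from A; A=[-] B=[rod,iron] C=[lens,axle,ingot]
Tick 4: prefer B, take rod from B; A=[-] B=[iron] C=[lens,axle,ingot,rod]
Tick 5: prefer A, take iron from B; A=[-] B=[-] C=[lens,axle,ingot,rod,iron]
Tick 6: prefer B, both empty, nothing taken; A=[-] B=[-] C=[lens,axle,ingot,rod,iron]
Tick 7: prefer A, both empty, nothing taken; A=[-] B=[-] C=[lens,axle,ingot,rod,iron]

Answer: lens axle ingot rod iron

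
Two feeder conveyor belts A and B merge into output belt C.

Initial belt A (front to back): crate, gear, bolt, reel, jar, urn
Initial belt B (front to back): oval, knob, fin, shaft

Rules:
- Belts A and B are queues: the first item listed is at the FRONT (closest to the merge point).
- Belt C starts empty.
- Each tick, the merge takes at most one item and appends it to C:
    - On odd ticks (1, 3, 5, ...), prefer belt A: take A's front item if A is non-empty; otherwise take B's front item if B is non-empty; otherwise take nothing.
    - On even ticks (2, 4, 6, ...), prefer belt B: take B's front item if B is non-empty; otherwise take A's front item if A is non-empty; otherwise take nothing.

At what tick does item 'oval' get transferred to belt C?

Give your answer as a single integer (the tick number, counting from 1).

Tick 1: prefer A, take crate from A; A=[gear,bolt,reel,jar,urn] B=[oval,knob,fin,shaft] C=[crate]
Tick 2: prefer B, take oval from B; A=[gear,bolt,reel,jar,urn] B=[knob,fin,shaft] C=[crate,oval]

Answer: 2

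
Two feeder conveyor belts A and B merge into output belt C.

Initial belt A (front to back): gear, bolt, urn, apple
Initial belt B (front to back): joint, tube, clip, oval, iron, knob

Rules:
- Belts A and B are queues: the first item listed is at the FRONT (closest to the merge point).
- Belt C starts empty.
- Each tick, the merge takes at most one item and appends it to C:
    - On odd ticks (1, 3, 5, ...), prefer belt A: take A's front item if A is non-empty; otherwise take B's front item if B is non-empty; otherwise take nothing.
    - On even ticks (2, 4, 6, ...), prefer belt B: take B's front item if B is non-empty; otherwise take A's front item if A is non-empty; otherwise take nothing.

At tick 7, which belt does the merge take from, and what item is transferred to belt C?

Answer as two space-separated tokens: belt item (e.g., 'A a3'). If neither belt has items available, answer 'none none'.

Answer: A apple

Derivation:
Tick 1: prefer A, take gear from A; A=[bolt,urn,apple] B=[joint,tube,clip,oval,iron,knob] C=[gear]
Tick 2: prefer B, take joint from B; A=[bolt,urn,apple] B=[tube,clip,oval,iron,knob] C=[gear,joint]
Tick 3: prefer A, take bolt from A; A=[urn,apple] B=[tube,clip,oval,iron,knob] C=[gear,joint,bolt]
Tick 4: prefer B, take tube from B; A=[urn,apple] B=[clip,oval,iron,knob] C=[gear,joint,bolt,tube]
Tick 5: prefer A, take urn from A; A=[apple] B=[clip,oval,iron,knob] C=[gear,joint,bolt,tube,urn]
Tick 6: prefer B, take clip from B; A=[apple] B=[oval,iron,knob] C=[gear,joint,bolt,tube,urn,clip]
Tick 7: prefer A, take apple from A; A=[-] B=[oval,iron,knob] C=[gear,joint,bolt,tube,urn,clip,apple]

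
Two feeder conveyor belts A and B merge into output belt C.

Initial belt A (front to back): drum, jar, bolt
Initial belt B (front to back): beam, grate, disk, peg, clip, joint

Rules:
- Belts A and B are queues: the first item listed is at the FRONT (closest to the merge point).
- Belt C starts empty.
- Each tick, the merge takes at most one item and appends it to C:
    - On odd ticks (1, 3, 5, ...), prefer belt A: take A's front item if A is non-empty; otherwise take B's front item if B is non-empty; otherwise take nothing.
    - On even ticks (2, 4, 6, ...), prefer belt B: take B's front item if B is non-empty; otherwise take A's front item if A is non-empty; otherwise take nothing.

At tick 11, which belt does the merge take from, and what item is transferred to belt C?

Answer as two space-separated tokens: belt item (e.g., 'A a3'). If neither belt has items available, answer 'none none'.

Answer: none none

Derivation:
Tick 1: prefer A, take drum from A; A=[jar,bolt] B=[beam,grate,disk,peg,clip,joint] C=[drum]
Tick 2: prefer B, take beam from B; A=[jar,bolt] B=[grate,disk,peg,clip,joint] C=[drum,beam]
Tick 3: prefer A, take jar from A; A=[bolt] B=[grate,disk,peg,clip,joint] C=[drum,beam,jar]
Tick 4: prefer B, take grate from B; A=[bolt] B=[disk,peg,clip,joint] C=[drum,beam,jar,grate]
Tick 5: prefer A, take bolt from A; A=[-] B=[disk,peg,clip,joint] C=[drum,beam,jar,grate,bolt]
Tick 6: prefer B, take disk from B; A=[-] B=[peg,clip,joint] C=[drum,beam,jar,grate,bolt,disk]
Tick 7: prefer A, take peg from B; A=[-] B=[clip,joint] C=[drum,beam,jar,grate,bolt,disk,peg]
Tick 8: prefer B, take clip from B; A=[-] B=[joint] C=[drum,beam,jar,grate,bolt,disk,peg,clip]
Tick 9: prefer A, take joint from B; A=[-] B=[-] C=[drum,beam,jar,grate,bolt,disk,peg,clip,joint]
Tick 10: prefer B, both empty, nothing taken; A=[-] B=[-] C=[drum,beam,jar,grate,bolt,disk,peg,clip,joint]
Tick 11: prefer A, both empty, nothing taken; A=[-] B=[-] C=[drum,beam,jar,grate,bolt,disk,peg,clip,joint]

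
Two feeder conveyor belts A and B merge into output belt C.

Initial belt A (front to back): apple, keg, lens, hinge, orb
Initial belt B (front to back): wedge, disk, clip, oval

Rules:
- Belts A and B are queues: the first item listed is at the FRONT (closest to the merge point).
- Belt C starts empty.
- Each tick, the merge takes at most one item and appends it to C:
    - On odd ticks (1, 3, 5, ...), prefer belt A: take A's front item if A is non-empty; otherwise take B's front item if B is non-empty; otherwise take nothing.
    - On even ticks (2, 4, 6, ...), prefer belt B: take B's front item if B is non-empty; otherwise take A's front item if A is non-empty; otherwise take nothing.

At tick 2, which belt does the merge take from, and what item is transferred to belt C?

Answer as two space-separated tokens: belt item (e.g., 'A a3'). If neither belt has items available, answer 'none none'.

Tick 1: prefer A, take apple from A; A=[keg,lens,hinge,orb] B=[wedge,disk,clip,oval] C=[apple]
Tick 2: prefer B, take wedge from B; A=[keg,lens,hinge,orb] B=[disk,clip,oval] C=[apple,wedge]

Answer: B wedge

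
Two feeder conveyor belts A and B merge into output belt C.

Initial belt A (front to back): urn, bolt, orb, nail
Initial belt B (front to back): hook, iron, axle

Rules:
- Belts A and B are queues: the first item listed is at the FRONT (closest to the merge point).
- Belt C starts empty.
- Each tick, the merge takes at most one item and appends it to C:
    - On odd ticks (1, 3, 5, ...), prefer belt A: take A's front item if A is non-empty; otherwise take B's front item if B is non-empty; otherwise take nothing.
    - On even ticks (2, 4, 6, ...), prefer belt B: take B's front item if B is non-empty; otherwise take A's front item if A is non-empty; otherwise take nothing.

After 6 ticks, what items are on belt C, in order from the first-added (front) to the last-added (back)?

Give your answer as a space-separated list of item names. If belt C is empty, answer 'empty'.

Tick 1: prefer A, take urn from A; A=[bolt,orb,nail] B=[hook,iron,axle] C=[urn]
Tick 2: prefer B, take hook from B; A=[bolt,orb,nail] B=[iron,axle] C=[urn,hook]
Tick 3: prefer A, take bolt from A; A=[orb,nail] B=[iron,axle] C=[urn,hook,bolt]
Tick 4: prefer B, take iron from B; A=[orb,nail] B=[axle] C=[urn,hook,bolt,iron]
Tick 5: prefer A, take orb from A; A=[nail] B=[axle] C=[urn,hook,bolt,iron,orb]
Tick 6: prefer B, take axle from B; A=[nail] B=[-] C=[urn,hook,bolt,iron,orb,axle]

Answer: urn hook bolt iron orb axle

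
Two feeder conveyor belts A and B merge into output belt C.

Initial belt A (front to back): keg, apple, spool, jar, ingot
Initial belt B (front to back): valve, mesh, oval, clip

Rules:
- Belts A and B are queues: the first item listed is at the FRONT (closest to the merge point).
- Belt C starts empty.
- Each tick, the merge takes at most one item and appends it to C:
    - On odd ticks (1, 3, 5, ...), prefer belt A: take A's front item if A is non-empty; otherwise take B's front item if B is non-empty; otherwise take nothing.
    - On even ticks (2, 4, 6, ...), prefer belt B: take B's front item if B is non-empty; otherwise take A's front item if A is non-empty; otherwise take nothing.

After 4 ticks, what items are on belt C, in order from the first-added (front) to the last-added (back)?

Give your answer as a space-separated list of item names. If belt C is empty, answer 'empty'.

Answer: keg valve apple mesh

Derivation:
Tick 1: prefer A, take keg from A; A=[apple,spool,jar,ingot] B=[valve,mesh,oval,clip] C=[keg]
Tick 2: prefer B, take valve from B; A=[apple,spool,jar,ingot] B=[mesh,oval,clip] C=[keg,valve]
Tick 3: prefer A, take apple from A; A=[spool,jar,ingot] B=[mesh,oval,clip] C=[keg,valve,apple]
Tick 4: prefer B, take mesh from B; A=[spool,jar,ingot] B=[oval,clip] C=[keg,valve,apple,mesh]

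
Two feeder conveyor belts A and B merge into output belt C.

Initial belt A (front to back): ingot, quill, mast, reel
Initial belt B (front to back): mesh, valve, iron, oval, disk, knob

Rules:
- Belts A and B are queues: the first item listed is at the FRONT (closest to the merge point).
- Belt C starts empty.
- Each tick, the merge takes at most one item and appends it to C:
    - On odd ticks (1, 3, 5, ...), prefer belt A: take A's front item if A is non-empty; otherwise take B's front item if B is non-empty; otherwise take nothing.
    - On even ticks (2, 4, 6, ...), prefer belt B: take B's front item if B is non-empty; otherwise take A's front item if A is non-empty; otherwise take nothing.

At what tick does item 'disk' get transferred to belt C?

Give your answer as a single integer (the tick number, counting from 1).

Answer: 9

Derivation:
Tick 1: prefer A, take ingot from A; A=[quill,mast,reel] B=[mesh,valve,iron,oval,disk,knob] C=[ingot]
Tick 2: prefer B, take mesh from B; A=[quill,mast,reel] B=[valve,iron,oval,disk,knob] C=[ingot,mesh]
Tick 3: prefer A, take quill from A; A=[mast,reel] B=[valve,iron,oval,disk,knob] C=[ingot,mesh,quill]
Tick 4: prefer B, take valve from B; A=[mast,reel] B=[iron,oval,disk,knob] C=[ingot,mesh,quill,valve]
Tick 5: prefer A, take mast from A; A=[reel] B=[iron,oval,disk,knob] C=[ingot,mesh,quill,valve,mast]
Tick 6: prefer B, take iron from B; A=[reel] B=[oval,disk,knob] C=[ingot,mesh,quill,valve,mast,iron]
Tick 7: prefer A, take reel from A; A=[-] B=[oval,disk,knob] C=[ingot,mesh,quill,valve,mast,iron,reel]
Tick 8: prefer B, take oval from B; A=[-] B=[disk,knob] C=[ingot,mesh,quill,valve,mast,iron,reel,oval]
Tick 9: prefer A, take disk from B; A=[-] B=[knob] C=[ingot,mesh,quill,valve,mast,iron,reel,oval,disk]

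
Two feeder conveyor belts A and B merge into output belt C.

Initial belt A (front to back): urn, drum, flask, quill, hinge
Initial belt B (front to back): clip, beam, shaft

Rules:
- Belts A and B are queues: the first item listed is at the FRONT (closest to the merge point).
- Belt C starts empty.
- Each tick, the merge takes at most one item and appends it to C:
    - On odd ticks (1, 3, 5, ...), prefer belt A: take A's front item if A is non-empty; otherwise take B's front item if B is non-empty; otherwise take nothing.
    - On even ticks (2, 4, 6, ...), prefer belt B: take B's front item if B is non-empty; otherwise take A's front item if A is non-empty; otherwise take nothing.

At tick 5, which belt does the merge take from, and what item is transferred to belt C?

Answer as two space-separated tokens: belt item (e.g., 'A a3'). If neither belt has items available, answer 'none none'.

Answer: A flask

Derivation:
Tick 1: prefer A, take urn from A; A=[drum,flask,quill,hinge] B=[clip,beam,shaft] C=[urn]
Tick 2: prefer B, take clip from B; A=[drum,flask,quill,hinge] B=[beam,shaft] C=[urn,clip]
Tick 3: prefer A, take drum from A; A=[flask,quill,hinge] B=[beam,shaft] C=[urn,clip,drum]
Tick 4: prefer B, take beam from B; A=[flask,quill,hinge] B=[shaft] C=[urn,clip,drum,beam]
Tick 5: prefer A, take flask from A; A=[quill,hinge] B=[shaft] C=[urn,clip,drum,beam,flask]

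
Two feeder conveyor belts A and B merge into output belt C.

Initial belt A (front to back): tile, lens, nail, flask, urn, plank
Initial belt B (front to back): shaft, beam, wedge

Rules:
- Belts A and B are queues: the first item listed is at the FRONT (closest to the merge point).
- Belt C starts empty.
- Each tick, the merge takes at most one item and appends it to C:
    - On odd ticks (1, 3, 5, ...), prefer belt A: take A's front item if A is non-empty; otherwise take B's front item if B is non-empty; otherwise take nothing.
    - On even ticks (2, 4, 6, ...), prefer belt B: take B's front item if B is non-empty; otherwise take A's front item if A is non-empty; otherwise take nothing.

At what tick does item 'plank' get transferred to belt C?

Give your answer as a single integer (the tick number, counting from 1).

Answer: 9

Derivation:
Tick 1: prefer A, take tile from A; A=[lens,nail,flask,urn,plank] B=[shaft,beam,wedge] C=[tile]
Tick 2: prefer B, take shaft from B; A=[lens,nail,flask,urn,plank] B=[beam,wedge] C=[tile,shaft]
Tick 3: prefer A, take lens from A; A=[nail,flask,urn,plank] B=[beam,wedge] C=[tile,shaft,lens]
Tick 4: prefer B, take beam from B; A=[nail,flask,urn,plank] B=[wedge] C=[tile,shaft,lens,beam]
Tick 5: prefer A, take nail from A; A=[flask,urn,plank] B=[wedge] C=[tile,shaft,lens,beam,nail]
Tick 6: prefer B, take wedge from B; A=[flask,urn,plank] B=[-] C=[tile,shaft,lens,beam,nail,wedge]
Tick 7: prefer A, take flask from A; A=[urn,plank] B=[-] C=[tile,shaft,lens,beam,nail,wedge,flask]
Tick 8: prefer B, take urn from A; A=[plank] B=[-] C=[tile,shaft,lens,beam,nail,wedge,flask,urn]
Tick 9: prefer A, take plank from A; A=[-] B=[-] C=[tile,shaft,lens,beam,nail,wedge,flask,urn,plank]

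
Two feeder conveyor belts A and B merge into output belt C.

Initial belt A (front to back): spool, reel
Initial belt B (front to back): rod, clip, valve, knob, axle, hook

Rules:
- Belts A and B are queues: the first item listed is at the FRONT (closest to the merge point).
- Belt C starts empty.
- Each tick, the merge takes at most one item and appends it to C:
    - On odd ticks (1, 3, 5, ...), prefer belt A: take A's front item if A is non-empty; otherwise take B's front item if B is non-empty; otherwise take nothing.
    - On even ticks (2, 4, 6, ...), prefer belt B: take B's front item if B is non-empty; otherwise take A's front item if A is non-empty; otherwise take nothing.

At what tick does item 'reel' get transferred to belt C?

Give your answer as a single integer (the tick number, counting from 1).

Tick 1: prefer A, take spool from A; A=[reel] B=[rod,clip,valve,knob,axle,hook] C=[spool]
Tick 2: prefer B, take rod from B; A=[reel] B=[clip,valve,knob,axle,hook] C=[spool,rod]
Tick 3: prefer A, take reel from A; A=[-] B=[clip,valve,knob,axle,hook] C=[spool,rod,reel]

Answer: 3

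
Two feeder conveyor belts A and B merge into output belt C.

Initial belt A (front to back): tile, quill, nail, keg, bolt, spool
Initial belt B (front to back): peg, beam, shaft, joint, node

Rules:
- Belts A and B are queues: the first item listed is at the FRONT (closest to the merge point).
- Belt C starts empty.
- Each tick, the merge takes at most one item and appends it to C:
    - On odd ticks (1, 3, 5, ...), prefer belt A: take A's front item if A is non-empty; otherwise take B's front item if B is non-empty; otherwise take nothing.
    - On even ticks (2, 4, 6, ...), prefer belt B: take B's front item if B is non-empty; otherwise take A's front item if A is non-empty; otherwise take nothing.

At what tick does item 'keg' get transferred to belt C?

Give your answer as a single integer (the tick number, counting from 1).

Answer: 7

Derivation:
Tick 1: prefer A, take tile from A; A=[quill,nail,keg,bolt,spool] B=[peg,beam,shaft,joint,node] C=[tile]
Tick 2: prefer B, take peg from B; A=[quill,nail,keg,bolt,spool] B=[beam,shaft,joint,node] C=[tile,peg]
Tick 3: prefer A, take quill from A; A=[nail,keg,bolt,spool] B=[beam,shaft,joint,node] C=[tile,peg,quill]
Tick 4: prefer B, take beam from B; A=[nail,keg,bolt,spool] B=[shaft,joint,node] C=[tile,peg,quill,beam]
Tick 5: prefer A, take nail from A; A=[keg,bolt,spool] B=[shaft,joint,node] C=[tile,peg,quill,beam,nail]
Tick 6: prefer B, take shaft from B; A=[keg,bolt,spool] B=[joint,node] C=[tile,peg,quill,beam,nail,shaft]
Tick 7: prefer A, take keg from A; A=[bolt,spool] B=[joint,node] C=[tile,peg,quill,beam,nail,shaft,keg]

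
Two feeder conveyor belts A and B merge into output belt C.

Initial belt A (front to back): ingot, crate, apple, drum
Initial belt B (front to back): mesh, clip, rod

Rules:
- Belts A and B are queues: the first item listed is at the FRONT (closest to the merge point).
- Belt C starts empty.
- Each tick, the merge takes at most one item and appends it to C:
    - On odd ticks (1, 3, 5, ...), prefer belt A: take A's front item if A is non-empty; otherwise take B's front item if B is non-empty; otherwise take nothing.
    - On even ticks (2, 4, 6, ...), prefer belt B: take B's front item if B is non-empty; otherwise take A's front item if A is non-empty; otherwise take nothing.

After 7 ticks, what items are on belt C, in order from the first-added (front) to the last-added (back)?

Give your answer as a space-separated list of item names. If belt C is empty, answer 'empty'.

Answer: ingot mesh crate clip apple rod drum

Derivation:
Tick 1: prefer A, take ingot from A; A=[crate,apple,drum] B=[mesh,clip,rod] C=[ingot]
Tick 2: prefer B, take mesh from B; A=[crate,apple,drum] B=[clip,rod] C=[ingot,mesh]
Tick 3: prefer A, take crate from A; A=[apple,drum] B=[clip,rod] C=[ingot,mesh,crate]
Tick 4: prefer B, take clip from B; A=[apple,drum] B=[rod] C=[ingot,mesh,crate,clip]
Tick 5: prefer A, take apple from A; A=[drum] B=[rod] C=[ingot,mesh,crate,clip,apple]
Tick 6: prefer B, take rod from B; A=[drum] B=[-] C=[ingot,mesh,crate,clip,apple,rod]
Tick 7: prefer A, take drum from A; A=[-] B=[-] C=[ingot,mesh,crate,clip,apple,rod,drum]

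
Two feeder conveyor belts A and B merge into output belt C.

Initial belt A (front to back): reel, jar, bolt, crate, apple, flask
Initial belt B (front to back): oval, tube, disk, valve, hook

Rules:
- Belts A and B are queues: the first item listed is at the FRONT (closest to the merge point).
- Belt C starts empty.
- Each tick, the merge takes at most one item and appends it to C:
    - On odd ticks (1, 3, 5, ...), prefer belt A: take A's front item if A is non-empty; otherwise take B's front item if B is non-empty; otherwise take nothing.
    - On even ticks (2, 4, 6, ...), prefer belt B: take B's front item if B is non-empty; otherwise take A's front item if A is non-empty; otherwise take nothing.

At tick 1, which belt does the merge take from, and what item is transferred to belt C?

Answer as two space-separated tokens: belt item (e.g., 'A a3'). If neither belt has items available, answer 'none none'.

Answer: A reel

Derivation:
Tick 1: prefer A, take reel from A; A=[jar,bolt,crate,apple,flask] B=[oval,tube,disk,valve,hook] C=[reel]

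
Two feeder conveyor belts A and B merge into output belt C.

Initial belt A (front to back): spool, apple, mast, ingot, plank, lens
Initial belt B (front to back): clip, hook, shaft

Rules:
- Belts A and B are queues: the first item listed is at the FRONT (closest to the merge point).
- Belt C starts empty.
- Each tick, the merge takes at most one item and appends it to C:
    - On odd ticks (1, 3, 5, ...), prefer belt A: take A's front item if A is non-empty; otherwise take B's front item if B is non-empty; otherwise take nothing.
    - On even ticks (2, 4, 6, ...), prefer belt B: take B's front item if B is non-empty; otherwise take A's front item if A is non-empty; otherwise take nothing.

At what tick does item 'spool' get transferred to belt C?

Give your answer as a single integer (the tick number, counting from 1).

Tick 1: prefer A, take spool from A; A=[apple,mast,ingot,plank,lens] B=[clip,hook,shaft] C=[spool]

Answer: 1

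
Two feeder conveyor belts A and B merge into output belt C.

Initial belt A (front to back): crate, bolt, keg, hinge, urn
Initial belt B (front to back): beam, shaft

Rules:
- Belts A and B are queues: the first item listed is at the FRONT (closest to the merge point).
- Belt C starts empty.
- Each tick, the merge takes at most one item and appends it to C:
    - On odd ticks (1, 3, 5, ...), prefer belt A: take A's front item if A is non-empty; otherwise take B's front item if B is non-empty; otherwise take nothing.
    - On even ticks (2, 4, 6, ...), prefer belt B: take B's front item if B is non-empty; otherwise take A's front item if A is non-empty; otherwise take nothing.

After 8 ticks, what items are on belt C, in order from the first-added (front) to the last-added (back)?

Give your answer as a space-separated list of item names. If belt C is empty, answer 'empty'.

Tick 1: prefer A, take crate from A; A=[bolt,keg,hinge,urn] B=[beam,shaft] C=[crate]
Tick 2: prefer B, take beam from B; A=[bolt,keg,hinge,urn] B=[shaft] C=[crate,beam]
Tick 3: prefer A, take bolt from A; A=[keg,hinge,urn] B=[shaft] C=[crate,beam,bolt]
Tick 4: prefer B, take shaft from B; A=[keg,hinge,urn] B=[-] C=[crate,beam,bolt,shaft]
Tick 5: prefer A, take keg from A; A=[hinge,urn] B=[-] C=[crate,beam,bolt,shaft,keg]
Tick 6: prefer B, take hinge from A; A=[urn] B=[-] C=[crate,beam,bolt,shaft,keg,hinge]
Tick 7: prefer A, take urn from A; A=[-] B=[-] C=[crate,beam,bolt,shaft,keg,hinge,urn]
Tick 8: prefer B, both empty, nothing taken; A=[-] B=[-] C=[crate,beam,bolt,shaft,keg,hinge,urn]

Answer: crate beam bolt shaft keg hinge urn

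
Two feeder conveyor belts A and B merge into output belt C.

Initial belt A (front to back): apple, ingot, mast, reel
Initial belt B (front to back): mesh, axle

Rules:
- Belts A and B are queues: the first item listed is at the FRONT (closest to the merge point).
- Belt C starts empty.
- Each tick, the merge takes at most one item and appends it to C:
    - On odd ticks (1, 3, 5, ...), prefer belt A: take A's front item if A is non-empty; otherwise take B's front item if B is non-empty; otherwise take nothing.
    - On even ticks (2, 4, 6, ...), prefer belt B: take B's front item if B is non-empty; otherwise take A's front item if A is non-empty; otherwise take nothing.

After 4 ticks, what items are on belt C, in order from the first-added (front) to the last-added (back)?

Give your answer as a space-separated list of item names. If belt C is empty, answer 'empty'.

Answer: apple mesh ingot axle

Derivation:
Tick 1: prefer A, take apple from A; A=[ingot,mast,reel] B=[mesh,axle] C=[apple]
Tick 2: prefer B, take mesh from B; A=[ingot,mast,reel] B=[axle] C=[apple,mesh]
Tick 3: prefer A, take ingot from A; A=[mast,reel] B=[axle] C=[apple,mesh,ingot]
Tick 4: prefer B, take axle from B; A=[mast,reel] B=[-] C=[apple,mesh,ingot,axle]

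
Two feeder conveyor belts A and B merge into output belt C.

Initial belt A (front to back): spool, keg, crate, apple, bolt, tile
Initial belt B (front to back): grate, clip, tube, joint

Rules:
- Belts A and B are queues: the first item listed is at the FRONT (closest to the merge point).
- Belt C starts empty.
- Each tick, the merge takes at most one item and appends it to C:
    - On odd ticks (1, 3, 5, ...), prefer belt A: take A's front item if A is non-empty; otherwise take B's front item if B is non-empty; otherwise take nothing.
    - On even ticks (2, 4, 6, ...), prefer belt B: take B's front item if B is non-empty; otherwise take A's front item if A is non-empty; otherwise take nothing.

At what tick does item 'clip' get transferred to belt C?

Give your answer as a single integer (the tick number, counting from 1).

Answer: 4

Derivation:
Tick 1: prefer A, take spool from A; A=[keg,crate,apple,bolt,tile] B=[grate,clip,tube,joint] C=[spool]
Tick 2: prefer B, take grate from B; A=[keg,crate,apple,bolt,tile] B=[clip,tube,joint] C=[spool,grate]
Tick 3: prefer A, take keg from A; A=[crate,apple,bolt,tile] B=[clip,tube,joint] C=[spool,grate,keg]
Tick 4: prefer B, take clip from B; A=[crate,apple,bolt,tile] B=[tube,joint] C=[spool,grate,keg,clip]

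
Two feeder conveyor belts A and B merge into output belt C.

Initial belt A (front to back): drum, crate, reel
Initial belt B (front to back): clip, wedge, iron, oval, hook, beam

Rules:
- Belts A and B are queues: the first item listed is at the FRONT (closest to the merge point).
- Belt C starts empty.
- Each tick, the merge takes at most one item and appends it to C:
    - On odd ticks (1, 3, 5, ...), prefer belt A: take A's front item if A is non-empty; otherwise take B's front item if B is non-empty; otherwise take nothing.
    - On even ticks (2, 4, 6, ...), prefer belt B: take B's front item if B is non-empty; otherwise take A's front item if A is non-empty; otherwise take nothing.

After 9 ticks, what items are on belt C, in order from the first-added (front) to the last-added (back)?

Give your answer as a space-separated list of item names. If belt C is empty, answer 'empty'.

Answer: drum clip crate wedge reel iron oval hook beam

Derivation:
Tick 1: prefer A, take drum from A; A=[crate,reel] B=[clip,wedge,iron,oval,hook,beam] C=[drum]
Tick 2: prefer B, take clip from B; A=[crate,reel] B=[wedge,iron,oval,hook,beam] C=[drum,clip]
Tick 3: prefer A, take crate from A; A=[reel] B=[wedge,iron,oval,hook,beam] C=[drum,clip,crate]
Tick 4: prefer B, take wedge from B; A=[reel] B=[iron,oval,hook,beam] C=[drum,clip,crate,wedge]
Tick 5: prefer A, take reel from A; A=[-] B=[iron,oval,hook,beam] C=[drum,clip,crate,wedge,reel]
Tick 6: prefer B, take iron from B; A=[-] B=[oval,hook,beam] C=[drum,clip,crate,wedge,reel,iron]
Tick 7: prefer A, take oval from B; A=[-] B=[hook,beam] C=[drum,clip,crate,wedge,reel,iron,oval]
Tick 8: prefer B, take hook from B; A=[-] B=[beam] C=[drum,clip,crate,wedge,reel,iron,oval,hook]
Tick 9: prefer A, take beam from B; A=[-] B=[-] C=[drum,clip,crate,wedge,reel,iron,oval,hook,beam]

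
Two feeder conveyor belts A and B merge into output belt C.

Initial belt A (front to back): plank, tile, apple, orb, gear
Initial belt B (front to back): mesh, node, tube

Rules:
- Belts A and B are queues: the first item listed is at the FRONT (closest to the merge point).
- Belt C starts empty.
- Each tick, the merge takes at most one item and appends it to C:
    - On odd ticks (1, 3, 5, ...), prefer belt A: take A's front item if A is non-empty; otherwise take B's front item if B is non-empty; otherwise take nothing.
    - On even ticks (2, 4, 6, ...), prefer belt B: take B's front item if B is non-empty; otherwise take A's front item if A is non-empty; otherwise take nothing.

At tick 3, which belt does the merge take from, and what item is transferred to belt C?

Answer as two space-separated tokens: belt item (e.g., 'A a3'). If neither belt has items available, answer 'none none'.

Tick 1: prefer A, take plank from A; A=[tile,apple,orb,gear] B=[mesh,node,tube] C=[plank]
Tick 2: prefer B, take mesh from B; A=[tile,apple,orb,gear] B=[node,tube] C=[plank,mesh]
Tick 3: prefer A, take tile from A; A=[apple,orb,gear] B=[node,tube] C=[plank,mesh,tile]

Answer: A tile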